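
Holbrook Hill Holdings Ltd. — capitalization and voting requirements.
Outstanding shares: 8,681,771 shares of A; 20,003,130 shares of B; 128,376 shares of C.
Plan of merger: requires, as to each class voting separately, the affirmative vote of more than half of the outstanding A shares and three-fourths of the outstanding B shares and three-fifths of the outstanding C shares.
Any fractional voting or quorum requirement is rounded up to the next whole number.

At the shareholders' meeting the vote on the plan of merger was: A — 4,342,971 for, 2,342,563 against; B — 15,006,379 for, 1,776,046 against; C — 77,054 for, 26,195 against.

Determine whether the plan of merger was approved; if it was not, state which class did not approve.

A: a majority of 8681771 is 4340886; 4,340,886 required, 4,342,971 in favor — approved.
B: 3/4 of 20003130 = 15002347.50, rounded up to 15002348; 15,002,348 required, 15,006,379 in favor — approved.
C: 3/5 of 128376 = 77025.60, rounded up to 77026; 77,026 required, 77,054 in favor — approved.

Approved — every class gave the required vote.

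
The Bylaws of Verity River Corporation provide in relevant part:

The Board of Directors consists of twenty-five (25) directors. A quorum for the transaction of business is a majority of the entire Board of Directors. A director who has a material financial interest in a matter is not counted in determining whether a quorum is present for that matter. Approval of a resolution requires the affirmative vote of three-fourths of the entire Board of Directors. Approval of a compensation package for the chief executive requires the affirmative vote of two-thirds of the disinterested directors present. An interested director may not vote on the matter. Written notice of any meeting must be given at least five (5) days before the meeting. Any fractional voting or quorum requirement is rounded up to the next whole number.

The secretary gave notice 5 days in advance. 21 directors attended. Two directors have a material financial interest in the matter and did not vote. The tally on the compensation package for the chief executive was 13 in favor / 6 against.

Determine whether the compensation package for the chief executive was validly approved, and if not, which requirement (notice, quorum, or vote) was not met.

Valid — all requirements satisfied.

Notice: 5 days given; 5 required (5 ≥ 5). Satisfied.
Quorum: 21 present, but the 2 interested directors do not count, leaving 19. Quorum is 13. Satisfied.
Vote: the compensation package for the chief executive requires two-thirds of the disinterested directors present (21 − 2 = 19). 2/3 of 19 = 12.67, rounded up to 13, so 13 affirmative votes are needed; 13 voted in favor. Satisfied.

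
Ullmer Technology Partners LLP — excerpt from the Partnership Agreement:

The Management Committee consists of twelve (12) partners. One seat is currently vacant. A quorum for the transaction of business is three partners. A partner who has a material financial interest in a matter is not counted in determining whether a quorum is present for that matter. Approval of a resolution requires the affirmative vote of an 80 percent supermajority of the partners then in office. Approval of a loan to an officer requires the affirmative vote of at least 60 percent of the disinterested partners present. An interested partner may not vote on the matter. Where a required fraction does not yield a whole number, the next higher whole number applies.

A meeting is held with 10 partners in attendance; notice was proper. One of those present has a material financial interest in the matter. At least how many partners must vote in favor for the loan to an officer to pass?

6

The loan to an officer requires three-fifths of the disinterested partners present (10 − 1 = 9).
3/5 of 9 = 5.40, rounded up to 6.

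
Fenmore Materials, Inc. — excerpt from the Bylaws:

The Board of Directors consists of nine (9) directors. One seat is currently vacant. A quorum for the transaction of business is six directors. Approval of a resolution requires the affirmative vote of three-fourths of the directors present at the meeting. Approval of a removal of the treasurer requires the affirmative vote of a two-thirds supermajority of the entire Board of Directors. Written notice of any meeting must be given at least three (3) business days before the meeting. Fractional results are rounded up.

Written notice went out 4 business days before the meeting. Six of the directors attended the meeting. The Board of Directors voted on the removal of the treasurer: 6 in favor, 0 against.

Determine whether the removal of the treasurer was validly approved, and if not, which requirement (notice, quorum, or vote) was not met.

Valid — all requirements satisfied.

Notice: 4 business days given; 3 required (4 ≥ 3). Satisfied.
Quorum: 6 present; quorum is 6. Satisfied.
Vote: the removal of the treasurer requires two-thirds of the entire Board of Directors (9). 2/3 of 9 = 6, so 6 affirmative votes are needed; 6 voted in favor. Satisfied.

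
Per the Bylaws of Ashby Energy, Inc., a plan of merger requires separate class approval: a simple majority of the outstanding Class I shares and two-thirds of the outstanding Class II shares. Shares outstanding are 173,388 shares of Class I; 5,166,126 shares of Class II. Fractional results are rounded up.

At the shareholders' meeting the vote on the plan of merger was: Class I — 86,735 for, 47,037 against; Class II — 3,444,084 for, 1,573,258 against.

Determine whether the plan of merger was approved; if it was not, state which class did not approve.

Class I: a majority of 173388 is 86695; 86,695 required, 86,735 in favor — approved.
Class II: 2/3 of 5166126 = 3444084; 3,444,084 required, 3,444,084 in favor — approved.

Approved — every class gave the required vote.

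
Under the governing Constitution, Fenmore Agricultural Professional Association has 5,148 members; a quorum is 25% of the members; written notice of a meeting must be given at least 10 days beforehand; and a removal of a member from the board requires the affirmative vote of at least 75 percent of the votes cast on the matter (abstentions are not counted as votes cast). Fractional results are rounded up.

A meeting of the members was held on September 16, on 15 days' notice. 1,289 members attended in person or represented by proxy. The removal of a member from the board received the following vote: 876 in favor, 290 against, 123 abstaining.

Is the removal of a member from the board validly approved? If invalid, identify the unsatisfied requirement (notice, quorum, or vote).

Valid — all requirements satisfied.

Notice: 15 days given; 10 required. Satisfied.
Quorum: 25% of 5,148 = 1,287; 1,289 present. Satisfied.
Vote: requires three-fourths of the votes cast (1,289 − 123 abstaining = 1,166); 3/4 of 1166 = 874.50, rounded up to 875, so 875 needed; 876 in favor. Satisfied.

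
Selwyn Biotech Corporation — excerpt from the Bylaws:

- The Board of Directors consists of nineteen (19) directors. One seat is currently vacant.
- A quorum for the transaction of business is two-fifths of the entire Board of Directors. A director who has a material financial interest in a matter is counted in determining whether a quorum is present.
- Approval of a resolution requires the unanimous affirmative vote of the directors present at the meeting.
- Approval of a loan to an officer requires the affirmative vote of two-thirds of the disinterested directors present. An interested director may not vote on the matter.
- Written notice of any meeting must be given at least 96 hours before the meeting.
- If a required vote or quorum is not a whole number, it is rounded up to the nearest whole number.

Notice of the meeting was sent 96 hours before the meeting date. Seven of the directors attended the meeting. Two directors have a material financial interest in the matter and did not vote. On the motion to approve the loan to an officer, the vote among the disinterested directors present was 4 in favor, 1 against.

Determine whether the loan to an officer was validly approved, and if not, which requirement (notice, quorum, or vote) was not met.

Notice: 96 hours given; 96 required (96 ≥ 96). Satisfied.
Quorum: 7 present (interested directors count toward quorum); quorum is 8. Not satisfied.
Vote: the loan to an officer requires two-thirds of the disinterested directors present (7 − 2 = 5). 2/3 of 5 = 3.33, rounded up to 4, so 4 affirmative votes are needed; 4 voted in favor. Satisfied. (Moot — without a quorum no business can be validly transacted.)

Invalid — quorum requirement not satisfied.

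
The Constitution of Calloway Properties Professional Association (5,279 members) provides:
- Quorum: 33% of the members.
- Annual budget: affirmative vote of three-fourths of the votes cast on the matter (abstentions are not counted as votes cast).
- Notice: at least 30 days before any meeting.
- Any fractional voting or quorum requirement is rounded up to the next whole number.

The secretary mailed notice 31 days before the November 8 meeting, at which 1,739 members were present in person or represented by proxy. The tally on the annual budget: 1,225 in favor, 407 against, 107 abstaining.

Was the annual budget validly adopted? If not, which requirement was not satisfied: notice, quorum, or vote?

Invalid — quorum requirement not satisfied.

Notice: 31 days given; 30 required. Satisfied.
Quorum: 33% of 5,279 = 1,742.07, rounded up to 1,743; 1,739 present. Not satisfied.
Vote: requires three-fourths of the votes cast (1,739 − 107 abstaining = 1,632); 3/4 of 1632 = 1224, so 1,224 needed; 1,225 in favor. Satisfied.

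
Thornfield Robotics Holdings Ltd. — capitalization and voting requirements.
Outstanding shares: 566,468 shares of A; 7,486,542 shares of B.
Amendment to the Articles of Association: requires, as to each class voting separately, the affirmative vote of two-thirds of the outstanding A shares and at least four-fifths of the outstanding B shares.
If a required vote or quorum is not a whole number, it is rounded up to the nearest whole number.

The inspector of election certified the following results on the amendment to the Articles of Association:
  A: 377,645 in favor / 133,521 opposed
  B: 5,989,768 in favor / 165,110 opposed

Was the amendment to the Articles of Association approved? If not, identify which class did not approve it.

A: 2/3 of 566468 = 377645.33, rounded up to 377646; 377,646 required, 377,645 in favor — not approved.
B: 4/5 of 7486542 = 5989233.60, rounded up to 5989234; 5,989,234 required, 5,989,768 in favor — approved.

Not approved — the A shares did not give the required vote.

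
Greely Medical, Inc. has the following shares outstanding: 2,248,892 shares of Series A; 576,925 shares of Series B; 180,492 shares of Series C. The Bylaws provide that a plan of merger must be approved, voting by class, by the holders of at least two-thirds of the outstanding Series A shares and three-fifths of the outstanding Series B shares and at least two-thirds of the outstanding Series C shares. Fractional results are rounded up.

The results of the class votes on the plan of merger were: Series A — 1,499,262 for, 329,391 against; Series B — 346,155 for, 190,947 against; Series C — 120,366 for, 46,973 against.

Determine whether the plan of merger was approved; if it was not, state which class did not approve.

Approved — every class gave the required vote.

Series A: 2/3 of 2248892 = 1499261.33, rounded up to 1499262; 1,499,262 required, 1,499,262 in favor — approved.
Series B: 3/5 of 576925 = 346155; 346,155 required, 346,155 in favor — approved.
Series C: 2/3 of 180492 = 120328; 120,328 required, 120,366 in favor — approved.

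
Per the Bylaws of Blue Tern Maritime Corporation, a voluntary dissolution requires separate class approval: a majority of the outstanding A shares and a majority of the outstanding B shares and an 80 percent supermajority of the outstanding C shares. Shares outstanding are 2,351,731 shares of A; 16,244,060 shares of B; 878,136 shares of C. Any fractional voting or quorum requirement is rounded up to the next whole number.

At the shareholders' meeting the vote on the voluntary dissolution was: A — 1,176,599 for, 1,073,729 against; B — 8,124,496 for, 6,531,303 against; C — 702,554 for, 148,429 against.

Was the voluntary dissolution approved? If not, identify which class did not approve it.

A: a majority of 2351731 is 1175866; 1,175,866 required, 1,176,599 in favor — approved.
B: a majority of 16244060 is 8122031; 8,122,031 required, 8,124,496 in favor — approved.
C: 4/5 of 878136 = 702508.80, rounded up to 702509; 702,509 required, 702,554 in favor — approved.

Approved — every class gave the required vote.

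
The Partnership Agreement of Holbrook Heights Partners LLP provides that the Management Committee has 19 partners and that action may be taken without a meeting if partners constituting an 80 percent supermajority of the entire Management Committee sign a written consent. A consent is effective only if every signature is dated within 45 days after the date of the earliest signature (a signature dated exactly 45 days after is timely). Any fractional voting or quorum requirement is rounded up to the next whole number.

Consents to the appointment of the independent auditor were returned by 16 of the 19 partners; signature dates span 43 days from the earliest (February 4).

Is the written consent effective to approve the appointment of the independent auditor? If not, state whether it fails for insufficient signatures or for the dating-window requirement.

Effective — both the signature and dating-window requirements are satisfied.

Signatures required: an 80 percent supermajority of 19 — 4/5 of 19 = 15.20, rounded up to 16, so 16 needed; 16 signed. Sufficient.
Dating window: the latest signature is 43 days after the earliest; the limit is 45 days. Within the window.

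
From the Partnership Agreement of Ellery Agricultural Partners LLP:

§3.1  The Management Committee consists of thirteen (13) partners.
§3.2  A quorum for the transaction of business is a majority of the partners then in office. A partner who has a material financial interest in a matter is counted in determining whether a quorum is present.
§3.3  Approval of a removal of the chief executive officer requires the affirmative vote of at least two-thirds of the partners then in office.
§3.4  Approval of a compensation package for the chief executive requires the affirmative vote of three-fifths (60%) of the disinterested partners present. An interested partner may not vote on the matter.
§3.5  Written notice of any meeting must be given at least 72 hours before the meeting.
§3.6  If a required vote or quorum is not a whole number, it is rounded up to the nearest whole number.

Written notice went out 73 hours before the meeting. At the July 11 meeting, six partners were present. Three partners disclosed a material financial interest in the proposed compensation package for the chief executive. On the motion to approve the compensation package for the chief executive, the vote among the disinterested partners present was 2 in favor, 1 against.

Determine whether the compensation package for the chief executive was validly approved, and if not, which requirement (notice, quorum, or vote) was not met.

Notice: 73 hours given; 72 required (73 ≥ 72). Satisfied.
Quorum: 6 present (interested partners count toward quorum); quorum is 7. Not satisfied.
Vote: the compensation package for the chief executive requires three-fifths of the disinterested partners present (6 − 3 = 3). 3/5 of 3 = 1.80, rounded up to 2, so 2 affirmative votes are needed; 2 voted in favor. Satisfied. (Moot — without a quorum no business can be validly transacted.)

Invalid — quorum requirement not satisfied.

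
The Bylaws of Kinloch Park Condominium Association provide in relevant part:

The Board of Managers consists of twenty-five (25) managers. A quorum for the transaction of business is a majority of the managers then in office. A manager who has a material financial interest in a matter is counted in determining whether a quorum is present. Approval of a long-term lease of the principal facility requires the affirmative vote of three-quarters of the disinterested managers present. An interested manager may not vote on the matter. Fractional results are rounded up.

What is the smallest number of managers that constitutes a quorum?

13

A majority of 25 is 13.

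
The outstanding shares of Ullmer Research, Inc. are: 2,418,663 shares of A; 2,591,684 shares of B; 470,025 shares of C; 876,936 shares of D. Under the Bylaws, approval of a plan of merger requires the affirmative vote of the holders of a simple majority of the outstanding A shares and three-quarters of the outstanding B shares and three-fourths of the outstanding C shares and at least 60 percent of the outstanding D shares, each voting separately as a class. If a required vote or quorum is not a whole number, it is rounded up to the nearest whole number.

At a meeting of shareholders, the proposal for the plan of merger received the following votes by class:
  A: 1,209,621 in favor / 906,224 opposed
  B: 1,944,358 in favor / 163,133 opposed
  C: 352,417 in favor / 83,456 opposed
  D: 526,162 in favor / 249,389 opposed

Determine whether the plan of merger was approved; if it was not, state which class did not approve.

Not approved — the C shares did not give the required vote.

A: a majority of 2418663 is 1209332; 1,209,332 required, 1,209,621 in favor — approved.
B: 3/4 of 2591684 = 1943763; 1,943,763 required, 1,944,358 in favor — approved.
C: 3/4 of 470025 = 352518.75, rounded up to 352519; 352,519 required, 352,417 in favor — not approved.
D: 3/5 of 876936 = 526161.60, rounded up to 526162; 526,162 required, 526,162 in favor — approved.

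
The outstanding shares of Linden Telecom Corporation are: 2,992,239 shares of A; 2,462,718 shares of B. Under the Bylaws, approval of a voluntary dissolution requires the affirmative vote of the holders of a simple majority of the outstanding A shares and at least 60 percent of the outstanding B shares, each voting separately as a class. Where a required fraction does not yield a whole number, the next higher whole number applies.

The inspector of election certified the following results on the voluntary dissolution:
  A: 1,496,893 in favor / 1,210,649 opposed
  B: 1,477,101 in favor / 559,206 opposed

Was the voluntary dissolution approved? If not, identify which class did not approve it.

A: a majority of 2992239 is 1496120; 1,496,120 required, 1,496,893 in favor — approved.
B: 3/5 of 2462718 = 1477630.80, rounded up to 1477631; 1,477,631 required, 1,477,101 in favor — not approved.

Not approved — the B shares did not give the required vote.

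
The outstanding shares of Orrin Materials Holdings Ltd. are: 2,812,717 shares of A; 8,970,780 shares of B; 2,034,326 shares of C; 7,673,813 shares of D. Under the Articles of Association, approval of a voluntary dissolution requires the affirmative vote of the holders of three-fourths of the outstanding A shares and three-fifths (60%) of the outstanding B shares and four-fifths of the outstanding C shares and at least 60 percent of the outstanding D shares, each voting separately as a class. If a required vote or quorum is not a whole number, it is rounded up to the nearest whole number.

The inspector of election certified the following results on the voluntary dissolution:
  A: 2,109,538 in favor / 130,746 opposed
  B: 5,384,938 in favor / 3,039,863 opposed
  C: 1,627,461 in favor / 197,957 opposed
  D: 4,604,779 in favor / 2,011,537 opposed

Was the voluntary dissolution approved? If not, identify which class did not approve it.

A: 3/4 of 2812717 = 2109537.75, rounded up to 2109538; 2,109,538 required, 2,109,538 in favor — approved.
B: 3/5 of 8970780 = 5382468; 5,382,468 required, 5,384,938 in favor — approved.
C: 4/5 of 2034326 = 1627460.80, rounded up to 1627461; 1,627,461 required, 1,627,461 in favor — approved.
D: 3/5 of 7673813 = 4604287.80, rounded up to 4604288; 4,604,288 required, 4,604,779 in favor — approved.

Approved — every class gave the required vote.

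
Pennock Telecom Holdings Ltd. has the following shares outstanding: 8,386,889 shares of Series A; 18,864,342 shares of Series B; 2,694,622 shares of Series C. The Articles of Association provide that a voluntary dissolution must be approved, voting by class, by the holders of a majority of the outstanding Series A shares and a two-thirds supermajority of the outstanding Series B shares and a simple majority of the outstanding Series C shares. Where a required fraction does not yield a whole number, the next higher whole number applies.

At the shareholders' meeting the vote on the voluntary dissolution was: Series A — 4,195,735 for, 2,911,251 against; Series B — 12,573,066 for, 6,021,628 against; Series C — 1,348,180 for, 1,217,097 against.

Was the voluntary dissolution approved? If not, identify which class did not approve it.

Not approved — the Series B shares did not give the required vote.

Series A: a majority of 8386889 is 4193445; 4,193,445 required, 4,195,735 in favor — approved.
Series B: 2/3 of 18864342 = 12576228; 12,576,228 required, 12,573,066 in favor — not approved.
Series C: a majority of 2694622 is 1347312; 1,347,312 required, 1,348,180 in favor — approved.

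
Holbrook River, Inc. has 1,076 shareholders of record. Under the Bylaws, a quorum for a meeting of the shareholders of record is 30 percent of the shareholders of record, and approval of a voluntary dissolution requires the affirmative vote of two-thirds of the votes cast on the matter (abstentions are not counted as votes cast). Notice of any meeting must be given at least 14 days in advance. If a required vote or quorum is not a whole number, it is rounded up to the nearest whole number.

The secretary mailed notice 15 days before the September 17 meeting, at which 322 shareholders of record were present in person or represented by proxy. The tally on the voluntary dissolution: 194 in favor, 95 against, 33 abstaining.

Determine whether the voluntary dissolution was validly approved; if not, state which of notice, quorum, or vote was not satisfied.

Notice: 15 days given; 14 required. Satisfied.
Quorum: 30% of 1,076 = 322.80, rounded up to 323; 322 present. Not satisfied.
Vote: requires two-thirds of the votes cast (322 − 33 abstaining = 289); 2/3 of 289 = 192.67, rounded up to 193, so 193 needed; 194 in favor. Satisfied.

Invalid — quorum requirement not satisfied.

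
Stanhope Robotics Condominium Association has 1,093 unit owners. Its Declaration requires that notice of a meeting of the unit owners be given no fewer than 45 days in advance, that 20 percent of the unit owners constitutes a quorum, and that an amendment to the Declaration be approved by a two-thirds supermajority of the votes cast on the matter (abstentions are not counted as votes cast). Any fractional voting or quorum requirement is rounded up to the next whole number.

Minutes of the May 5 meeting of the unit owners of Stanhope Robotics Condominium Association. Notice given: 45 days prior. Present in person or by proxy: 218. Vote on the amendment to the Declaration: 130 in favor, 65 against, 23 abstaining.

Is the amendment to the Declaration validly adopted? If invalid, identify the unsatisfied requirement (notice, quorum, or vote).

Invalid — quorum requirement not satisfied.

Notice: 45 days given; 45 required. Satisfied.
Quorum: 20% of 1,093 = 218.60, rounded up to 219; 218 present. Not satisfied.
Vote: requires two-thirds of the votes cast (218 − 23 abstaining = 195); 2/3 of 195 = 130, so 130 needed; 130 in favor. Satisfied.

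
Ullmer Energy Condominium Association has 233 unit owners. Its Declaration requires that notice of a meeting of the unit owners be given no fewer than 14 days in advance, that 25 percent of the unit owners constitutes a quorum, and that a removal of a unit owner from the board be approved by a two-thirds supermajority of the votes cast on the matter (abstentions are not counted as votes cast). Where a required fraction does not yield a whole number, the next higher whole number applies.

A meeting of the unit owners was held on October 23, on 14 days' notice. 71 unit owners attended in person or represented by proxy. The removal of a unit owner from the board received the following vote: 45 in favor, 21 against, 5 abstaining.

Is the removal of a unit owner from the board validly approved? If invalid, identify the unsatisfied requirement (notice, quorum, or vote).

Valid — all requirements satisfied.

Notice: 14 days given; 14 required. Satisfied.
Quorum: 25% of 233 = 58.25, rounded up to 59; 71 present. Satisfied.
Vote: requires two-thirds of the votes cast (71 − 5 abstaining = 66); 2/3 of 66 = 44, so 44 needed; 45 in favor. Satisfied.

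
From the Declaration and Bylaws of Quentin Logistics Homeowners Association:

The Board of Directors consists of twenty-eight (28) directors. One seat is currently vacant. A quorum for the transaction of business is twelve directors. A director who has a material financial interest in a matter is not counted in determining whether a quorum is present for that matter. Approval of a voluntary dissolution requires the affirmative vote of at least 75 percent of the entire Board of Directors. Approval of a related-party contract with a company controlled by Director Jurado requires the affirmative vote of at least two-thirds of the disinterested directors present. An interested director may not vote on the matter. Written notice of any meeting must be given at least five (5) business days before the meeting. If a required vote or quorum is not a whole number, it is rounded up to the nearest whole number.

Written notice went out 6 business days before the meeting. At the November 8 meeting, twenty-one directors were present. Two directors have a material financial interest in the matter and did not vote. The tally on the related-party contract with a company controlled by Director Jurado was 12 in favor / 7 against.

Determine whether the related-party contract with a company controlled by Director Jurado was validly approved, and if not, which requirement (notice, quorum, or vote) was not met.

Notice: 6 business days given; 5 required (6 ≥ 5). Satisfied.
Quorum: 21 present, but the 2 interested directors do not count, leaving 19. Quorum is 12. Satisfied.
Vote: the related-party contract with a company controlled by Director Jurado requires two-thirds of the disinterested directors present (21 − 2 = 19). 2/3 of 19 = 12.67, rounded up to 13, so 13 affirmative votes are needed; 12 voted in favor. Not satisfied.

Invalid — vote requirement not satisfied.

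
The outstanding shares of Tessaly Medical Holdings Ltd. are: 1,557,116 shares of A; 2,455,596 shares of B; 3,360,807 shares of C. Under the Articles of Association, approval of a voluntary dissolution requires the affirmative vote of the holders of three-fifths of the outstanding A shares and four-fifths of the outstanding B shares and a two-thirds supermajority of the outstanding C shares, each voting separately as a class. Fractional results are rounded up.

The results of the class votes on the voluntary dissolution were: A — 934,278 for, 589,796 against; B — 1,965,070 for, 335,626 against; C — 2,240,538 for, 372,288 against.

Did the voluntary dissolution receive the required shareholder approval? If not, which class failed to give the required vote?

A: 3/5 of 1557116 = 934269.60, rounded up to 934270; 934,270 required, 934,278 in favor — approved.
B: 4/5 of 2455596 = 1964476.80, rounded up to 1964477; 1,964,477 required, 1,965,070 in favor — approved.
C: 2/3 of 3360807 = 2240538; 2,240,538 required, 2,240,538 in favor — approved.

Approved — every class gave the required vote.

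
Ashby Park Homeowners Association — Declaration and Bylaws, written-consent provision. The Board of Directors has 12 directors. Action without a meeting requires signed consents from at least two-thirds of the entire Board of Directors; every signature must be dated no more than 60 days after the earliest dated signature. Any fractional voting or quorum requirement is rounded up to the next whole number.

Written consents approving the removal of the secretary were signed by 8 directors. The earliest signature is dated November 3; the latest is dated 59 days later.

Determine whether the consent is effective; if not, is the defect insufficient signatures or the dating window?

Effective — both the signature and dating-window requirements are satisfied.

Signatures required: at least two-thirds of 12 — 2/3 of 12 = 8, so 8 needed; 8 signed. Sufficient.
Dating window: the latest signature is 59 days after the earliest; the limit is 60 days. Within the window.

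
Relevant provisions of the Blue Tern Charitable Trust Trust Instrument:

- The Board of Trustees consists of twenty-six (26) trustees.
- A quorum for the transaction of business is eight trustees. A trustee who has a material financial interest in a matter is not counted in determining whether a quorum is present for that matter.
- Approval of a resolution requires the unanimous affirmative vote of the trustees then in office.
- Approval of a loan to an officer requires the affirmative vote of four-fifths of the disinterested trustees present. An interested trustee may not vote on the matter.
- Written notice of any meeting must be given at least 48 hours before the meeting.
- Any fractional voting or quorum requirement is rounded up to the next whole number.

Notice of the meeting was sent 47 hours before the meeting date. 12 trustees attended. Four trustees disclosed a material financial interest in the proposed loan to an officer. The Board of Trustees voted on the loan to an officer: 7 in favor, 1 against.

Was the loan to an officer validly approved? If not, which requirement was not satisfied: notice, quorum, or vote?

Invalid — notice requirement not satisfied.

Notice: 47 hours given; 48 required (47 < 48). Not satisfied.
Quorum: 12 present, but the 4 interested trustees do not count, leaving 8. Quorum is 8. Satisfied.
Vote: the loan to an officer requires four-fifths of the disinterested trustees present (12 − 4 = 8). 4/5 of 8 = 6.40, rounded up to 7, so 7 affirmative votes are needed; 7 voted in favor. Satisfied.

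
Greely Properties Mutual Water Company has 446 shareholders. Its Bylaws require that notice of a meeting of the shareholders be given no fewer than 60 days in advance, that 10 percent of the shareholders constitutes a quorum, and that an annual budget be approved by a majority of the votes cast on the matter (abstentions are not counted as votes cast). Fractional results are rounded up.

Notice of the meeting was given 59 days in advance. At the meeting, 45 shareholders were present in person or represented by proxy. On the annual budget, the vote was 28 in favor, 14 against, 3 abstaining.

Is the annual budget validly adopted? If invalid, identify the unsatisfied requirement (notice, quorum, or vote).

Invalid — notice requirement not satisfied.

Notice: 59 days given; 60 required. Not satisfied.
Quorum: 10% of 446 = 44.60, rounded up to 45; 45 present. Satisfied.
Vote: requires a majority of the votes cast (45 − 3 abstaining = 42); a majority of 42 is 22, so 22 needed; 28 in favor. Satisfied.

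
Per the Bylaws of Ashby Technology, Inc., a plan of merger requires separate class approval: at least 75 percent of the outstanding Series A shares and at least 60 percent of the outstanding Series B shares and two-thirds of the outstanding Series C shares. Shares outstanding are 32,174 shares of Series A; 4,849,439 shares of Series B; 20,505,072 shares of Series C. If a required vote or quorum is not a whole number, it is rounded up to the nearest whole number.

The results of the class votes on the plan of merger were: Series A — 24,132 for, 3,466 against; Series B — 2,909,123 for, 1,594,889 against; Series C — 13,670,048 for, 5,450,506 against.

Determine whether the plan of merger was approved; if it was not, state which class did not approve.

Series A: 3/4 of 32174 = 24130.50, rounded up to 24131; 24,131 required, 24,132 in favor — approved.
Series B: 3/5 of 4849439 = 2909663.40, rounded up to 2909664; 2,909,664 required, 2,909,123 in favor — not approved.
Series C: 2/3 of 20505072 = 13670048; 13,670,048 required, 13,670,048 in favor — approved.

Not approved — the Series B shares did not give the required vote.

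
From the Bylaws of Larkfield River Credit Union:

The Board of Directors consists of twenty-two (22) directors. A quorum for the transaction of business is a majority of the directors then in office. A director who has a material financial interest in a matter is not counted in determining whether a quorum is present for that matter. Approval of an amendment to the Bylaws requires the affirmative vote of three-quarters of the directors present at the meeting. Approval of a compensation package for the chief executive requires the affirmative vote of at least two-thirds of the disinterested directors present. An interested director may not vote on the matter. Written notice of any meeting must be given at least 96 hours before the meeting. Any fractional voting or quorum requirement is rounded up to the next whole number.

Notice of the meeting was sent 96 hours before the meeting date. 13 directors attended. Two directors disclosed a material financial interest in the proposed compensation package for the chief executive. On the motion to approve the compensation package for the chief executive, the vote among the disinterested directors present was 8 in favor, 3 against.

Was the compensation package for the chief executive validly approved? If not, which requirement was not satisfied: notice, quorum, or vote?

Notice: 96 hours given; 96 required (96 ≥ 96). Satisfied.
Quorum: 13 present, but the 2 interested directors do not count, leaving 11. Quorum is 12. Not satisfied.
Vote: the compensation package for the chief executive requires two-thirds of the disinterested directors present (13 − 2 = 11). 2/3 of 11 = 7.33, rounded up to 8, so 8 affirmative votes are needed; 8 voted in favor. Satisfied. (Moot — without a quorum no business can be validly transacted.)

Invalid — quorum requirement not satisfied.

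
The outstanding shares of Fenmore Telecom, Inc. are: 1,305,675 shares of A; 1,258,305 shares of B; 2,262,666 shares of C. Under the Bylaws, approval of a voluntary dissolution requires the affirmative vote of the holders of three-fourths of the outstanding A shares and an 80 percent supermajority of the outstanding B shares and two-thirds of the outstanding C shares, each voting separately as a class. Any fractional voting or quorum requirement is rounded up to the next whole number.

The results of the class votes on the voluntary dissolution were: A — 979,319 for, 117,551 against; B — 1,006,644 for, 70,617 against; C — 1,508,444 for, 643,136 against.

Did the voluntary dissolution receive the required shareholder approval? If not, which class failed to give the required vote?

Approved — every class gave the required vote.

A: 3/4 of 1305675 = 979256.25, rounded up to 979257; 979,257 required, 979,319 in favor — approved.
B: 4/5 of 1258305 = 1006644; 1,006,644 required, 1,006,644 in favor — approved.
C: 2/3 of 2262666 = 1508444; 1,508,444 required, 1,508,444 in favor — approved.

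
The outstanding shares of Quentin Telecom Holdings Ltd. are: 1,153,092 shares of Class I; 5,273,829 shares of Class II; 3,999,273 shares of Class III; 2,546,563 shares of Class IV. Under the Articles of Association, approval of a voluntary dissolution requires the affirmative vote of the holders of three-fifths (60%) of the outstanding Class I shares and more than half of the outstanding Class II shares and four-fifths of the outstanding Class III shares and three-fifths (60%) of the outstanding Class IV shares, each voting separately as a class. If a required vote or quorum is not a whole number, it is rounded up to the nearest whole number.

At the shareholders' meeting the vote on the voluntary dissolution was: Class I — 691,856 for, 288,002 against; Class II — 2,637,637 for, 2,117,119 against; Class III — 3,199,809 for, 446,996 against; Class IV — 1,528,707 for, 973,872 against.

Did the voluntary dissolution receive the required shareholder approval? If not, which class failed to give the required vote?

Class I: 3/5 of 1153092 = 691855.20, rounded up to 691856; 691,856 required, 691,856 in favor — approved.
Class II: a majority of 5273829 is 2636915; 2,636,915 required, 2,637,637 in favor — approved.
Class III: 4/5 of 3999273 = 3199418.40, rounded up to 3199419; 3,199,419 required, 3,199,809 in favor — approved.
Class IV: 3/5 of 2546563 = 1527937.80, rounded up to 1527938; 1,527,938 required, 1,528,707 in favor — approved.

Approved — every class gave the required vote.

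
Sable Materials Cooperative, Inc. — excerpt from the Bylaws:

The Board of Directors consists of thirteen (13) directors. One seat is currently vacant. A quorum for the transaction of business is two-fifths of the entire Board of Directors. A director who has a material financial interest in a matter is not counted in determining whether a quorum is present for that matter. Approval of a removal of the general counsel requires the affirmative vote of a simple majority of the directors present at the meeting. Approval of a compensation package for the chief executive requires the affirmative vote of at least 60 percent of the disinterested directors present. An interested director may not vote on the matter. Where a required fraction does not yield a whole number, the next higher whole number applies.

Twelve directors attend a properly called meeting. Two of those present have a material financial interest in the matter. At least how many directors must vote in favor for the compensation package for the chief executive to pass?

The compensation package for the chief executive requires three-fifths of the disinterested directors present (12 − 2 = 10).
3/5 of 10 = 6.

6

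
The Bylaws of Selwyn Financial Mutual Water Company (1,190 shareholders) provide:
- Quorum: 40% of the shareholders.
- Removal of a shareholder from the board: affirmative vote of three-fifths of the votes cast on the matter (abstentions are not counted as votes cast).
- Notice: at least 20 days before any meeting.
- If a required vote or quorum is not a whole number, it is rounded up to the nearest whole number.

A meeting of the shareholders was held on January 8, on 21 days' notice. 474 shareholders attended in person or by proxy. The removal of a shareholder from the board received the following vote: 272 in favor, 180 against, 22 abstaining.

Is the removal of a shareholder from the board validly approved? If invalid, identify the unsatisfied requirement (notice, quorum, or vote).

Notice: 21 days given; 20 required. Satisfied.
Quorum: 40% of 1,190 = 476; 474 present. Not satisfied.
Vote: requires three-fifths of the votes cast (474 − 22 abstaining = 452); 3/5 of 452 = 271.20, rounded up to 272, so 272 needed; 272 in favor. Satisfied.

Invalid — quorum requirement not satisfied.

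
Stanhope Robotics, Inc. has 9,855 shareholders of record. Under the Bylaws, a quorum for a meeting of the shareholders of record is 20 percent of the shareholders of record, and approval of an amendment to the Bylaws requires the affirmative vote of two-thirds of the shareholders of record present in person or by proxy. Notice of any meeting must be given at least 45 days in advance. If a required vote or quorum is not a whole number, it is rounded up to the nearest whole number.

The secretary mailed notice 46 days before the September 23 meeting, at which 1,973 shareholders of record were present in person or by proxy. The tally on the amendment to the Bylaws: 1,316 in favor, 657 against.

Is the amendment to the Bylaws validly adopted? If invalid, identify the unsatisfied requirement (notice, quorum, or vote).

Valid — all requirements satisfied.

Notice: 46 days given; 45 required. Satisfied.
Quorum: 20% of 9,855 = 1,971; 1,973 present. Satisfied.
Vote: requires two-thirds of those present (1,973); 2/3 of 1973 = 1315.33, rounded up to 1316, so 1,316 needed; 1,316 in favor. Satisfied.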